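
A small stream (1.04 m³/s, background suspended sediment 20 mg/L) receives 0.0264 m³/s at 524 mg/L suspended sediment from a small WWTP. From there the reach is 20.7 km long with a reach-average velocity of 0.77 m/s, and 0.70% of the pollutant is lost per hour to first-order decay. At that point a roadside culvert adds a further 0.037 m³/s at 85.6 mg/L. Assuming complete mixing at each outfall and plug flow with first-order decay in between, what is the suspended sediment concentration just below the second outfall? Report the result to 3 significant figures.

32.7 mg/L

Mass balance: C = (1.040·20.00 + 0.02640·524.0) / 1.066 = 34.63/1.066 = 32.48 mg/L; combined flow 1.066 m³/s.
Travel time t = 20.7·1000 / 0.77 = 26880 s = 7.468 h.
0.70%/h lost → k = −ln(1 − 0.007) = 0.007025 h⁻¹.
Decay over the reach: 32.48·exp(−kt) = 32.48·0.9489 = 30.82 mg/L.
Second outfall: C = (1.066·30.82 + 0.03700·85.60)/1.103 = 32.65 mg/L.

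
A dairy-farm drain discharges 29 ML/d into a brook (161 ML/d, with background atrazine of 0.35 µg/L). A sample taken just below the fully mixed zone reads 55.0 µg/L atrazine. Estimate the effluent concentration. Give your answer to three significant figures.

Mass balance: 161.0·0.3500 + 29.00·Cₑ = 190.0·55.00
→ Cₑ = (190.0·55.00 − 161.0·0.3500) / 29.00 = 358.4 µg/L.

358 µg/L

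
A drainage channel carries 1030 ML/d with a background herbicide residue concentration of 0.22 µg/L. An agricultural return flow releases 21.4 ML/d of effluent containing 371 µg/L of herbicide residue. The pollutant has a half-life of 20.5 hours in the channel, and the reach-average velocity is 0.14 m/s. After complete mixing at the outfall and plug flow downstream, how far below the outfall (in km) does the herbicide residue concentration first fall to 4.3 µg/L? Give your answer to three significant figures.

8.81 km

Mixed concentration C = ΣQC/ΣQ = (1030·0.2200 + 21.40·371.0) / 1051 = 8166/1051 = 7.767 µg/L.
Half-life 20.5 h → k = ln 2 / 20.5 = 0.03381 h⁻¹ = 0.8115 d⁻¹.
Set 7.767·exp(−k·t) = 4.3 → t = ln(7.767/4.3)/k = 62950 s = 17.49 h.
Distance = v·t = 0.14·62950 = 8813 m = 8.813 km.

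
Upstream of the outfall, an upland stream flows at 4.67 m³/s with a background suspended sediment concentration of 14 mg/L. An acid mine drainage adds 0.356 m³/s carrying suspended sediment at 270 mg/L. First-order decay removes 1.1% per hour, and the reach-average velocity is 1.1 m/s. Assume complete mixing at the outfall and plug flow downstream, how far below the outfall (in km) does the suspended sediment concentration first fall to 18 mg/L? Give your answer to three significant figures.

Mass balance: C = (4.670·14.00 + 0.3560·270.0) / 5.026 = 161.5/5.026 = 32.13 mg/L.
1.1%/h lost → k = −ln(1 − 0.011) = 0.01106 h⁻¹.
Set 32.13·exp(−k·t) = 18 → t = ln(32.13/18)/k = 188600 s = 52.39 h.
Distance = v·t = 1.1·188600 = 207500 m = 207.5 km.

207 km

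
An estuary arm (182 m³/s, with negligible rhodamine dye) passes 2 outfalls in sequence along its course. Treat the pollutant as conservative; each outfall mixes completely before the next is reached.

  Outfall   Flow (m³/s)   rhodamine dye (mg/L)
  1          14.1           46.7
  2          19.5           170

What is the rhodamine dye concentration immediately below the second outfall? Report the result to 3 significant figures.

After outfall 1: Q = 182.0 + 14.10 = 196.1 m³/s; C = (182.0·0 + 14.10·46.70)/196.1 = 3.358 mg/L.
After outfall 2: Q = 196.1 + 19.50 = 215.6 m³/s; C = (196.1·3.358 + 19.50·170.0)/215.6 = 18.43 mg/L.

18.4 mg/L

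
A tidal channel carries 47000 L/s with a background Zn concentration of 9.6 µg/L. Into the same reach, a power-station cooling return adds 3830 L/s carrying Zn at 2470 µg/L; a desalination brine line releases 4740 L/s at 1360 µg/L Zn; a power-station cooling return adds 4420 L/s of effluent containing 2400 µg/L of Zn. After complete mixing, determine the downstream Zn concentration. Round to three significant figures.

450 µg/L

Mass balance: C = (47000·9.600 + 3830·2470 + 4740·1360 + 4420·2400) / 59990 = 26970000/59990 = 449.5 µg/L.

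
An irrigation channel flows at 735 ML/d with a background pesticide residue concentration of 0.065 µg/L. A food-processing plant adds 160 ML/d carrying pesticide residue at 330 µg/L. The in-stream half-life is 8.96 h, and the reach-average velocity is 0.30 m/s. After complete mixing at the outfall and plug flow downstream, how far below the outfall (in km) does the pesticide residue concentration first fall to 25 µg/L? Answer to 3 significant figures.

12.0 km

Conservation of mass: C = (735.0·0.06500 + 160.0·330.0) / 895.0 = 52850/895.0 = 59.05 µg/L.
Half-life 8.96 h → k = ln 2 / 8.96 = 0.07736 h⁻¹ = 1.857 d⁻¹.
Set 59.05·exp(−k·t) = 25 → t = ln(59.05/25)/k = 40000 s = 11.11 h.
Distance = v·t = 0.30·40000 = 12000 m = 12.00 km.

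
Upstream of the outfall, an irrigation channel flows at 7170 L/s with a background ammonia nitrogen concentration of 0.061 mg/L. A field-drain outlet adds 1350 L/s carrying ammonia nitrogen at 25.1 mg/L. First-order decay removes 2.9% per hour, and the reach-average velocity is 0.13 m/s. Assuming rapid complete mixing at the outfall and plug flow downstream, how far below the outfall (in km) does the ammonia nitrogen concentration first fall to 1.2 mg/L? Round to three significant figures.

Mixed concentration C = ΣQC/ΣQ = (7170·0.06100 + 1350·25.10) / 8520 = 34320/8520 = 4.028 mg/L.
2.9%/h lost → k = −ln(1 − 0.029) = 0.02943 h⁻¹.
Set 4.028·exp(−k·t) = 1.2 → t = ln(4.028/1.2)/k = 148100 s = 41.15 h.
Distance = v·t = 0.13·148100 = 19260 m = 19.26 km.

19.3 km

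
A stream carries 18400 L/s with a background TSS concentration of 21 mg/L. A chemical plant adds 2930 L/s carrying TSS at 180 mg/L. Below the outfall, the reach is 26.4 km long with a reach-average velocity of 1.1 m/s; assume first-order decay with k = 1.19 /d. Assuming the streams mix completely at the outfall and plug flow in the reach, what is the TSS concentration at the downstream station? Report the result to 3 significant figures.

Conservation of mass: C = (18400·21.00 + 2930·180.0) / 21330 = 913800/21330 = 42.84 mg/L.
Travel time t = 26.4·1000 / 1.1 = 24000 s = 6.667 h.
After decay, C = 42.84 × e^(−kt) = 42.84 × 0.7185 = 30.78 mg/L.

30.8 mg/L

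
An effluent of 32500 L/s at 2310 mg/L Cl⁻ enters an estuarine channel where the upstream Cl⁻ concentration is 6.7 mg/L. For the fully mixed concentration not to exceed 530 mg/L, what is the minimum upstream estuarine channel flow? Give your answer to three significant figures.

111000 L/s

Set C_mix = 530: (Q·6.700 + 32500·2310) / (Q + 32500) = 530
→ Q = 32500·(2310 − 530)/(530 − 6.700) = 110500 L/s.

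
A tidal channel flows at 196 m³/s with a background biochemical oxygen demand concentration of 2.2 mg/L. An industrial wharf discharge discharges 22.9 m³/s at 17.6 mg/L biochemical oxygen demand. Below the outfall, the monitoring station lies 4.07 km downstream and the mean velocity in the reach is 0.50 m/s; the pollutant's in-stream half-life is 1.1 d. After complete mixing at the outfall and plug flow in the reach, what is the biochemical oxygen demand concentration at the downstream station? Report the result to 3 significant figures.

3.59 mg/L

Mixed concentration C = ΣQC/ΣQ = (196.0·2.200 + 22.90·17.60) / 218.9 = 834.2/218.9 = 3.811 mg/L.
Travel time t = 4.07·1000 / 0.50 = 8140 s = 2.261 h.
Half-life 1.1 d → k = ln 2 / 1.1 = 0.6301 d⁻¹.
Decay over the reach: 3.811·exp(−kt) = 3.811·0.9424 = 3.591 mg/L.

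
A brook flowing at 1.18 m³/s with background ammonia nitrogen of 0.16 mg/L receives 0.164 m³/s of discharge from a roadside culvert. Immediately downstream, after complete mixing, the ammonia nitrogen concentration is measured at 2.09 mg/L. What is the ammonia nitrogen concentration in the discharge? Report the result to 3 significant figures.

Mass balance: 1.180·0.1600 + 0.1640·Cₑ = 1.344·2.090
→ Cₑ = (1.344·2.090 − 1.180·0.1600) / 0.1640 = 15.98 mg/L.

16.0 mg/L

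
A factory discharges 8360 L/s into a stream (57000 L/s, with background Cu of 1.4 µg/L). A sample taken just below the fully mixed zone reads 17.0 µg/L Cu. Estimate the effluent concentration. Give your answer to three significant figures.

Mass balance: 57000·1.400 + 8360·Cₑ = 65360·17.00
→ Cₑ = (65360·17.00 − 57000·1.400) / 8360 = 123.4 µg/L.

123 µg/L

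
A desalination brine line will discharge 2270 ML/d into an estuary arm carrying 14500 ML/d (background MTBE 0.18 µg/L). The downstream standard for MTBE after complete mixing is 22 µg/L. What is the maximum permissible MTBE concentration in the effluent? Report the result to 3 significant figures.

161 µg/L

At the limit, (Qr·Cr + Qe·Cₑ)/(Qr + Qe) = 22:
Cₑ = (16770·22 − 14500·0.1800) / 2270 = 161.4 µg/L.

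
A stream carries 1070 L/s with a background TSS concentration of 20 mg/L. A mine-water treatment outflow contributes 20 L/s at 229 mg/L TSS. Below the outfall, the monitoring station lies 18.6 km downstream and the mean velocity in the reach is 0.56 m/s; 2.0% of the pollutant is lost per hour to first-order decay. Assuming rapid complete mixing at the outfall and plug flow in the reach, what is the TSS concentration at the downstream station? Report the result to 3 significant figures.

19.8 mg/L

Mass balance: C = (1070·20.00 + 20.00·229.0) / 1090 = 25980/1090 = 23.83 mg/L.
Travel time t = 18.6·1000 / 0.56 = 33210 s = 9.226 h.
2.0%/h lost → k = −ln(1 − 0.02) = 0.02020 h⁻¹.
Decay over the reach: 23.83·exp(−kt) = 23.83·0.8299 = 19.78 mg/L.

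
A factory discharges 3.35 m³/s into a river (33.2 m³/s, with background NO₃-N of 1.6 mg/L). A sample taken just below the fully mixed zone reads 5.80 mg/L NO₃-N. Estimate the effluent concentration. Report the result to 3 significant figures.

Mass balance: 33.20·1.600 + 3.350·Cₑ = 36.55·5.800
→ Cₑ = (36.55·5.800 − 33.20·1.600) / 3.350 = 47.42 mg/L.

47.4 mg/L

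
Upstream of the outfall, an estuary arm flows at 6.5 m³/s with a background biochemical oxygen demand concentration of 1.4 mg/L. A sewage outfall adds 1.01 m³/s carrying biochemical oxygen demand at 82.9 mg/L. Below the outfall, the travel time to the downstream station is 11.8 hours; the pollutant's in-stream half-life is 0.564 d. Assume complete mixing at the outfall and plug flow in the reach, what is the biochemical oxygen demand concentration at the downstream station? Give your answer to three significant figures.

Flow-weighted average: C = (6.500·1.400 + 1.010·82.90) / 7.510 = 92.83/7.510 = 12.36 mg/L.
Half-life 0.564 d → k = ln 2 / 0.564 = 1.229 d⁻¹.
Applying C = C₀e^(−kt): 12.36 × 0.5465 = 6.755 mg/L.

6.75 mg/L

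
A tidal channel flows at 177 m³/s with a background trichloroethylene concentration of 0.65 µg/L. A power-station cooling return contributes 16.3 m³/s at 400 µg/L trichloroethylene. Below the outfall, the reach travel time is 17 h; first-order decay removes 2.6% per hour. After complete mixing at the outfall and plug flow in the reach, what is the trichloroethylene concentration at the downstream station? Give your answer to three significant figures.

Flow-weighted average: C = (177.0·0.6500 + 16.30·400.0) / 193.3 = 6635/193.3 = 34.33 µg/L.
2.6%/h lost → k = −ln(1 − 0.026) = 0.02634 h⁻¹.
Applying C = C₀e^(−kt): 34.33 × 0.6390 = 21.93 µg/L.

21.9 µg/L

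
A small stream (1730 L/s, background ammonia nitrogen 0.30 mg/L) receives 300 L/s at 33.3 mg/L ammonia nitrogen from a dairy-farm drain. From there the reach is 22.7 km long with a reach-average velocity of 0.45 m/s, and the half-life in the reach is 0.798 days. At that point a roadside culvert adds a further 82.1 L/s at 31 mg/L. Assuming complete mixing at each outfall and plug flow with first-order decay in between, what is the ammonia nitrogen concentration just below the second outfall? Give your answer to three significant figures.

4.20 mg/L

Conservation of mass: C = (1730·0.3000 + 300.0·33.30) / 2030 = 10510/2030 = 5.177 mg/L; combined flow 2030 L/s.
Travel time t = 22.7·1000 / 0.45 = 50440 s = 14.01 h.
Half-life 0.798 d → k = ln 2 / 0.798 = 0.8686 d⁻¹.
First-order decay: C = 5.177·exp(−k·t) = 5.177·0.6022 = 3.118 mg/L.
At the second outfall, C = (2030·3.118 + 82.10·31.00) / (2030 + 82.10) = 4.201 mg/L.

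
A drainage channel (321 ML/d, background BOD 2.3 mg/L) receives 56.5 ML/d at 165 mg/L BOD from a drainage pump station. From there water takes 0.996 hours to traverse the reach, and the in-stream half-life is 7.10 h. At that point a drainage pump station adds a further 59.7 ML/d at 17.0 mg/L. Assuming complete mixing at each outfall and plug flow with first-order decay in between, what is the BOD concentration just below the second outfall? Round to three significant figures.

23.2 mg/L

After mixing, C = (321.0·2.300 + 56.50·165.0) / 377.5 = 10060/377.5 = 26.65 mg/L; combined flow 377.5 ML/d.
Half-life 7.10 h → k = ln 2 / 7.10 = 0.09763 h⁻¹ = 2.343 d⁻¹.
Applying C = C₀e^(−kt): 26.65 × 0.9073 = 24.18 mg/L.
At the second outfall, C = (377.5·24.18 + 59.70·17.00) / (377.5 + 59.70) = 23.20 mg/L.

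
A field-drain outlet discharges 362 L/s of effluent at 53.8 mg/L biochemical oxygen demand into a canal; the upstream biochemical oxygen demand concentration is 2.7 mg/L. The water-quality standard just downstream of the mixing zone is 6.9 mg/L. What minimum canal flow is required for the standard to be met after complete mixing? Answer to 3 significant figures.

Set C_mix = 6.9: (Q·2.700 + 362.0·53.80) / (Q + 362.0) = 6.9
→ Q = 362.0·(53.80 − 6.9)/(6.9 − 2.700) = 4042 L/s.

4040 L/s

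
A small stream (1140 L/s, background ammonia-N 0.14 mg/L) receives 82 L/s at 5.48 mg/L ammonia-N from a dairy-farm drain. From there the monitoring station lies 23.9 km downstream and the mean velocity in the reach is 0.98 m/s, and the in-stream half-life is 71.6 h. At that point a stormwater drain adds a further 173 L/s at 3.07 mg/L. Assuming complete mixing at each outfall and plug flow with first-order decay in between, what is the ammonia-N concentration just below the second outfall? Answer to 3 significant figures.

After mixing, C = (1140·0.1400 + 82.00·5.480) / 1222 = 609.0/1222 = 0.4983 mg/L; combined flow 1222 L/s.
Travel time t = 23.9·1000 / 0.98 = 24390 s = 6.774 h.
Half-life 71.6 h → k = ln 2 / 71.6 = 0.009681 h⁻¹ = 0.2323 d⁻¹.
Applying C = C₀e^(−kt): 0.4983 × 0.9365 = 0.4667 mg/L.
At the second outfall, C = (1222·0.4667 + 173.0·3.070) / (1222 + 173.0) = 0.7895 mg/L.

0.790 mg/L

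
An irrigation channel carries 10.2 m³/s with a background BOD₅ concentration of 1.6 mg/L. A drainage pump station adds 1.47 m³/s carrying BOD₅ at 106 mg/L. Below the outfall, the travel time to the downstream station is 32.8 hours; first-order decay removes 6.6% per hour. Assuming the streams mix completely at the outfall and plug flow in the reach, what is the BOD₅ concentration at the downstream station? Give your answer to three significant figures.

1.57 mg/L

Conservation of mass: C = (10.20·1.600 + 1.470·106.0) / 11.67 = 172.1/11.67 = 14.75 mg/L.
6.6%/h lost → k = −ln(1 − 0.066) = 0.06828 h⁻¹.
First-order decay: C = 14.75·exp(−k·t) = 14.75·0.1065 = 1.571 mg/L.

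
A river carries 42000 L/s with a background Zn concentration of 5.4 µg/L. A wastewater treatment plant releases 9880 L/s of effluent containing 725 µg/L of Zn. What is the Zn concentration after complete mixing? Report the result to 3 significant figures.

Conservation of mass: C = (42000·5.400 + 9880·725.0) / 51880 = 7390000/51880 = 142.4 µg/L.

142 µg/L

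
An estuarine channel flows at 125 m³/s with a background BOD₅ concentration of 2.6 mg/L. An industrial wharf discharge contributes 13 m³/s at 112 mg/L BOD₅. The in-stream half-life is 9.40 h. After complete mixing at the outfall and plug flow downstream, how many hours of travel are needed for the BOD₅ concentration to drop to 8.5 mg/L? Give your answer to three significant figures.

After mixing, C = (125.0·2.600 + 13.00·112.0) / 138.0 = 1781/138.0 = 12.91 mg/L.
Half-life 9.40 h → k = ln 2 / 9.40 = 0.07374 h⁻¹ = 1.770 d⁻¹.
12.91·exp(−k·t) = 8.5 → t = ln(12.91/8.5)/k = 20390 s = 5.663 h.

5.66 h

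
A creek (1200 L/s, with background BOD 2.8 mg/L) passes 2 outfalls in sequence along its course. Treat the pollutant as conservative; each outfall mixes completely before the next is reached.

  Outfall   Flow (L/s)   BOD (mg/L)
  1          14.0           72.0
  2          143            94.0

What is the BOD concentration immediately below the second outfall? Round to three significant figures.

13.1 mg/L

Outfall 1: combined Q = 1214 L/s; C = (1200·2.800 + 14.00·72.00)/1214 = 3.598 mg/L.
Outfall 2: combined Q = 1357 L/s; C = (1214·3.598 + 143.0·94.00)/1357 = 13.12 mg/L.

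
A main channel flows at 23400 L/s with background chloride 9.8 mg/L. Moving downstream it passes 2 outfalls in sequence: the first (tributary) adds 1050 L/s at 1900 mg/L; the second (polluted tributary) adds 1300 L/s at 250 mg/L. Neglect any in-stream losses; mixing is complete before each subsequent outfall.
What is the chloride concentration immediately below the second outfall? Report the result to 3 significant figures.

99.0 mg/L

Below outfall 1: Q → 24450 L/s, C = (23400·9.800 + 1050·1900)/24450 = 90.97 mg/L.
Below outfall 2: Q → 25750 L/s, C = (24450·90.97 + 1300·250.0)/25750 = 99.00 mg/L.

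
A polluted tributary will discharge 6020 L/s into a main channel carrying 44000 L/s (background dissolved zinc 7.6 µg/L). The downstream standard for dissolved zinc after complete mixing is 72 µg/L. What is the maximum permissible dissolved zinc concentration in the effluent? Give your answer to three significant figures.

543 µg/L

At the limit, (Qr·Cr + Qe·Cₑ)/(Qr + Qe) = 72:
Cₑ = (50020·72 − 44000·7.600) / 6020 = 542.7 µg/L.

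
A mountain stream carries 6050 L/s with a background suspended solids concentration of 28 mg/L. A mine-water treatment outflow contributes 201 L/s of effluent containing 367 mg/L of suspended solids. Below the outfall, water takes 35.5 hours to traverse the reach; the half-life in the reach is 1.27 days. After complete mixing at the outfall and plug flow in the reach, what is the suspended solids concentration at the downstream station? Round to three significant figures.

17.4 mg/L

Conservation of mass: C = (6050·28.00 + 201.0·367.0) / 6251 = 243200/6251 = 38.90 mg/L.
Half-life 1.27 d → k = ln 2 / 1.27 = 0.5458 d⁻¹.
Applying C = C₀e^(−kt): 38.90 × 0.4461 = 17.35 mg/L.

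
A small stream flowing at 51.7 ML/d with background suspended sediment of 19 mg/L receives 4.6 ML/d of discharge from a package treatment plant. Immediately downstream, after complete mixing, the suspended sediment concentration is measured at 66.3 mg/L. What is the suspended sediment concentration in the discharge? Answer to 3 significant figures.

Mass balance: 51.70·19.00 + 4.600·Cₑ = 56.30·66.30
→ Cₑ = (56.30·66.30 − 51.70·19.00) / 4.600 = 597.9 mg/L.

598 mg/L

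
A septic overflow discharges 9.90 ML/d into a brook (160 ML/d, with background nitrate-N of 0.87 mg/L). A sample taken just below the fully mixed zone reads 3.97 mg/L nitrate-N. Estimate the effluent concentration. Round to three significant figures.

Mass balance: 160.0·0.8700 + 9.900·Cₑ = 169.9·3.970
→ Cₑ = (169.9·3.970 − 160.0·0.8700) / 9.900 = 54.07 mg/L.

54.1 mg/L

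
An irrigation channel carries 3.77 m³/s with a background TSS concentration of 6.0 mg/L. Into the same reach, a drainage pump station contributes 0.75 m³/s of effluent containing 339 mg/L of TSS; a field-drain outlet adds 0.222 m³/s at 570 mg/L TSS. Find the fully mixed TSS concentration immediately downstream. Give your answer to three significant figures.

Mass balance: C = (3.770·6.000 + 0.7500·339.0 + 0.2220·570.0) / 4.742 = 403.4/4.742 = 85.07 mg/L.

85.1 mg/L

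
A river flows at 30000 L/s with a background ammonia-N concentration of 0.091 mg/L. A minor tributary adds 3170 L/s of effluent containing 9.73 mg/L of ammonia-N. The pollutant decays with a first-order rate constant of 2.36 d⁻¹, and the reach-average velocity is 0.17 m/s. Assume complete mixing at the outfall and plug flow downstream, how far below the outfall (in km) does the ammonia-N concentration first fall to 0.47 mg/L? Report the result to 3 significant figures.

Mass balance: C = (30000·0.09100 + 3170·9.730) / 33170 = 33570/33170 = 1.012 mg/L.
Set 1.012·exp(−k·t) = 0.47 → t = ln(1.012/0.47)/k = 28080 s = 7.801 h.
Distance = v·t = 0.17·28080 = 4774 m = 4.774 km.

4.77 km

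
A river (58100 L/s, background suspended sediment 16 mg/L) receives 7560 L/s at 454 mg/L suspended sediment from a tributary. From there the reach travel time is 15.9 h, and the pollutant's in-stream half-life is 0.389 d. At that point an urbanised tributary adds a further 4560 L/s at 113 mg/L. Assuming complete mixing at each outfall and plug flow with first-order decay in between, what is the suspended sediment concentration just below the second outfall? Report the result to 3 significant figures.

Mixed concentration C = ΣQC/ΣQ = (58100·16.00 + 7560·454.0) / 65660 = 4362000/65660 = 66.43 mg/L; combined flow 65660 L/s.
Half-life 0.389 d → k = ln 2 / 0.389 = 1.782 d⁻¹.
Applying C = C₀e^(−kt): 66.43 × 0.3071 = 20.40 mg/L.
Second outfall: C = (65660·20.40 + 4560·113.0)/70220 = 26.42 mg/L.

26.4 mg/L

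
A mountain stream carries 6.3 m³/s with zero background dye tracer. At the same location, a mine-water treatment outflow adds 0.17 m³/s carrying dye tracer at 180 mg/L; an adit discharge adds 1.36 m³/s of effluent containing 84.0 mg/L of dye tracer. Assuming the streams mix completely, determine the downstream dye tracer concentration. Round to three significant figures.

18.5 mg/L

After mixing, C = (6.300·0 + 0.1700·180.0 + 1.360·84.00) / 7.830 = 144.8/7.830 = 18.50 mg/L.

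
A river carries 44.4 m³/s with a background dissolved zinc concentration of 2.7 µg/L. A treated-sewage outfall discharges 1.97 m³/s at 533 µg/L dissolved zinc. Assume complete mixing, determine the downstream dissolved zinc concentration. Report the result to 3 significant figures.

25.2 µg/L

Mass balance: C = (44.40·2.700 + 1.970·533.0) / 46.37 = 1170/46.37 = 25.23 µg/L.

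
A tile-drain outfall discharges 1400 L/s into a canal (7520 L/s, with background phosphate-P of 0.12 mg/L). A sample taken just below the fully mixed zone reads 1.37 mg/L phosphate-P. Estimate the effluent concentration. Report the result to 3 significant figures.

Mass balance: 7520·0.1200 + 1400·Cₑ = 8920·1.370
→ Cₑ = (8920·1.370 − 7520·0.1200) / 1400 = 8.084 mg/L.

8.08 mg/L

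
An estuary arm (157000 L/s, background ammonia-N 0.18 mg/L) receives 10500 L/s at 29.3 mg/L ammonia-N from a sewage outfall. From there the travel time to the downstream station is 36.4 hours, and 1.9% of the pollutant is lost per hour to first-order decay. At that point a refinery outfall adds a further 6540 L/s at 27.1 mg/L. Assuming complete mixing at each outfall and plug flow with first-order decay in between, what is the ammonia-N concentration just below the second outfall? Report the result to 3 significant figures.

After mixing, C = (157000·0.1800 + 10500·29.30) / 167500 = 335900/167500 = 2.005 mg/L; combined flow 167500 L/s.
1.9%/h lost → k = −ln(1 − 0.019) = 0.01918 h⁻¹.
After decay, C = 2.005 × e^(−kt) = 2.005 × 0.4975 = 0.9976 mg/L.
Second outfall: C = (167500·0.9976 + 6540·27.10)/174000 = 1.978 mg/L.

1.98 mg/L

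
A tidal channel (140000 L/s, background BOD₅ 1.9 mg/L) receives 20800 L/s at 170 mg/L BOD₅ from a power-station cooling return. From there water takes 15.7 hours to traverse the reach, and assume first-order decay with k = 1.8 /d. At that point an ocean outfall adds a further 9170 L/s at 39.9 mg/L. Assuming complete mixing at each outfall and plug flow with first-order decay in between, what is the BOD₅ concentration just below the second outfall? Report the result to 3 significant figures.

Conservation of mass: C = (140000·1.900 + 20800·170.0) / 160800 = 3802000/160800 = 23.64 mg/L; combined flow 160800 L/s.
Decay over the reach: 23.64·exp(−kt) = 23.64·0.3080 = 7.284 mg/L.
Second outfall: C = (160800·7.284 + 9170·39.90)/170000 = 9.043 mg/L.

9.04 mg/L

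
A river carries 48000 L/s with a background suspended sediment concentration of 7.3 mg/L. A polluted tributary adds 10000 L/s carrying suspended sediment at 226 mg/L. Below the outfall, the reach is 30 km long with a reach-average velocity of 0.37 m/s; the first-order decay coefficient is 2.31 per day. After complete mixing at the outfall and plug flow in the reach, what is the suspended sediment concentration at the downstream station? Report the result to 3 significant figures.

After mixing, C = (48000·7.300 + 10000·226.0) / 58000 = 2610000/58000 = 45.01 mg/L.
Travel time t = 30·1000 / 0.37 = 81080 s = 22.52 h.
First-order decay: C = 45.01·exp(−k·t) = 45.01·0.1144 = 5.150 mg/L.

5.15 mg/L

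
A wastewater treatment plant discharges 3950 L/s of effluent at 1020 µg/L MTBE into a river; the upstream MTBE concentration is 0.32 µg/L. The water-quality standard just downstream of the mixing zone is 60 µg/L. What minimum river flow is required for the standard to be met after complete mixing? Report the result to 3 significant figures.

63500 L/s

Set C_mix = 60: (Q·0.3200 + 3950·1020) / (Q + 3950) = 60
→ Q = 3950·(1020 − 60)/(60 − 0.3200) = 63540 L/s.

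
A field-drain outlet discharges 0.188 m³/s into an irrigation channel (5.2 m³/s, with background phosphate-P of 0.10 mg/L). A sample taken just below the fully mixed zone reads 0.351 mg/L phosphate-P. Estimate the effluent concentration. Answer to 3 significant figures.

Mass balance: 5.200·0.1000 + 0.1880·Cₑ = 5.388·0.3510
→ Cₑ = (5.388·0.3510 − 5.200·0.1000) / 0.1880 = 7.294 mg/L.

7.29 mg/L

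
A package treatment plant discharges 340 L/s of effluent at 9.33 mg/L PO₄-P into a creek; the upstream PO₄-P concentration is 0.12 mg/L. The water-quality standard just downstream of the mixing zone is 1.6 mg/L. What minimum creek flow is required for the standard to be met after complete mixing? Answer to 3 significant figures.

Set C_mix = 1.6: (Q·0.1200 + 340.0·9.330) / (Q + 340.0) = 1.6
→ Q = 340.0·(9.330 − 1.6)/(1.6 − 0.1200) = 1776 L/s.

1780 L/s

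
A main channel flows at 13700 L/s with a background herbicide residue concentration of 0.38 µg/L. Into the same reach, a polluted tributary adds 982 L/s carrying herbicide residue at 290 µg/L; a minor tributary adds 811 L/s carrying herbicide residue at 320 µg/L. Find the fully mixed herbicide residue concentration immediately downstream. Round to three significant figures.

35.5 µg/L

Mass balance: C = (13700·0.3800 + 982.0·290.0 + 811.0·320.0) / 15490 = 549500/15490 = 35.47 µg/L.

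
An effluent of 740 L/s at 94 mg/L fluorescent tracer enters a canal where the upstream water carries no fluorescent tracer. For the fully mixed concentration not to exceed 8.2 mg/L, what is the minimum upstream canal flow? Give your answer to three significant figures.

Set C_mix = 8.2: (Q·0 + 740.0·94.00) / (Q + 740.0) = 8.2
→ Q = 740.0·(94.00 − 8.2)/(8.2 − 0) = 7743 L/s.

7740 L/s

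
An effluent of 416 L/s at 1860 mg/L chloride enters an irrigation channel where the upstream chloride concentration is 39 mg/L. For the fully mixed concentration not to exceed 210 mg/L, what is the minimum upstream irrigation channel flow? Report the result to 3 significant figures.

4010 L/s

Set C_mix = 210: (Q·39.00 + 416.0·1860) / (Q + 416.0) = 210
→ Q = 416.0·(1860 − 210)/(210 − 39.00) = 4014 L/s.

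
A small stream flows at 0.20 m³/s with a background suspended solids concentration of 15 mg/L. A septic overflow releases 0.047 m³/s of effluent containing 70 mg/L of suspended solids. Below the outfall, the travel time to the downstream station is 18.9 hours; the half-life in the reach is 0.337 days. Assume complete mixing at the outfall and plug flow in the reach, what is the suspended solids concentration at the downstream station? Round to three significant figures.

5.04 mg/L

Conservation of mass: C = (0.2000·15.00 + 0.04700·70.00) / 0.2470 = 6.290/0.2470 = 25.47 mg/L.
Half-life 0.337 d → k = ln 2 / 0.337 = 2.057 d⁻¹.
Applying C = C₀e^(−kt): 25.47 × 0.1979 = 5.041 mg/L.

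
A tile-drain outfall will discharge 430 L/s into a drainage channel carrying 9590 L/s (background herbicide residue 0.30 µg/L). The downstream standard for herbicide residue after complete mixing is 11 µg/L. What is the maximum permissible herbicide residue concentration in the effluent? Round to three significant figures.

At the limit, (Qr·Cr + Qe·Cₑ)/(Qr + Qe) = 11:
Cₑ = (10020·11 − 9590·0.3000) / 430.0 = 249.6 µg/L.

250 µg/L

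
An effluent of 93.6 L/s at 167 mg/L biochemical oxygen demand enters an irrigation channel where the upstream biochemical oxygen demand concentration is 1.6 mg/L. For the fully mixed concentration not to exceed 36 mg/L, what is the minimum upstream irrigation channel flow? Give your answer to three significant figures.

Set C_mix = 36: (Q·1.600 + 93.60·167.0) / (Q + 93.60) = 36
→ Q = 93.60·(167.0 − 36)/(36 − 1.600) = 356.4 L/s.

356 L/s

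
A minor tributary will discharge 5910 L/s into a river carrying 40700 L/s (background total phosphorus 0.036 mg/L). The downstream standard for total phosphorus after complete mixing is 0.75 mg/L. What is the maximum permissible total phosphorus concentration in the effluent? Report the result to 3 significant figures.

5.67 mg/L

At the limit, (Qr·Cr + Qe·Cₑ)/(Qr + Qe) = 0.75:
Cₑ = (46610·0.75 − 40700·0.03600) / 5910 = 5.667 mg/L.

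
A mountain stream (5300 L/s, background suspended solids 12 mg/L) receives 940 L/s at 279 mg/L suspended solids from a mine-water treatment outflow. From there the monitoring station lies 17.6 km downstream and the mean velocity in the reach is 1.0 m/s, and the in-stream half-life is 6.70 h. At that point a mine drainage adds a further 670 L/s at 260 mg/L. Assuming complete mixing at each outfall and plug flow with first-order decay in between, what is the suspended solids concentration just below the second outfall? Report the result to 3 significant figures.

After mixing, C = (5300·12.00 + 940.0·279.0) / 6240 = 325900/6240 = 52.22 mg/L; combined flow 6240 L/s.
Travel time t = 17.6·1000 / 1.0 = 17600 s = 4.889 h.
Half-life 6.70 h → k = ln 2 / 6.70 = 0.1035 h⁻¹ = 2.483 d⁻¹.
Applying C = C₀e^(−kt): 52.22 × 0.6030 = 31.49 mg/L.
Second outfall: C = (6240·31.49 + 670.0·260.0)/6910 = 53.65 mg/L.

53.6 mg/L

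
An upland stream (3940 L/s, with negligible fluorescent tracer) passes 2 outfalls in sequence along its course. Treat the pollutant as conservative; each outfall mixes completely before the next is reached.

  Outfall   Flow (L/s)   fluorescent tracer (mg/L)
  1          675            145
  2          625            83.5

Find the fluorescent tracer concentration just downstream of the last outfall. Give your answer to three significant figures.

28.6 mg/L

After outfall 1: Q = 3940 + 675.0 = 4615 L/s; C = (3940·0 + 675.0·145.0)/4615 = 21.21 mg/L.
After outfall 2: Q = 4615 + 625.0 = 5240 L/s; C = (4615·21.21 + 625.0·83.50)/5240 = 28.64 mg/L.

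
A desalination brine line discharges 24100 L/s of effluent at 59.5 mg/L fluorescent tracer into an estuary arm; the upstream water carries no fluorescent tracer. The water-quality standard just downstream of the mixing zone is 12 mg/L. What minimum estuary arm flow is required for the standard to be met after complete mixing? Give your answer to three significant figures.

Set C_mix = 12: (Q·0 + 24100·59.50) / (Q + 24100) = 12
→ Q = 24100·(59.50 − 12)/(12 − 0) = 95400 L/s.

95400 L/s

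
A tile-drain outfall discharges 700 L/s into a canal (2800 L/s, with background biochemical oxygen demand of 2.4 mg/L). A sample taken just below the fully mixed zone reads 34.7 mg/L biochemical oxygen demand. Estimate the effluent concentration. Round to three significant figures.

Mass balance: 2800·2.400 + 700.0·Cₑ = 3500·34.70
→ Cₑ = (3500·34.70 − 2800·2.400) / 700.0 = 163.9 mg/L.

164 mg/L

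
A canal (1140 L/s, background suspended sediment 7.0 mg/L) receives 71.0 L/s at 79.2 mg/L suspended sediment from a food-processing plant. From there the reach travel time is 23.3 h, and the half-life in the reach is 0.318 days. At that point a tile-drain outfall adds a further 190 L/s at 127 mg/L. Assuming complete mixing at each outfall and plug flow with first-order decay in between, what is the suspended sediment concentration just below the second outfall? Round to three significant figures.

18.4 mg/L

Conservation of mass: C = (1140·7.000 + 71.00·79.20) / 1211 = 13600/1211 = 11.23 mg/L; combined flow 1211 L/s.
Half-life 0.318 d → k = ln 2 / 0.318 = 2.180 d⁻¹.
First-order decay: C = 11.23·exp(−k·t) = 11.23·0.1205 = 1.354 mg/L.
Second outfall: C = (1211·1.354 + 190.0·127.0)/1401 = 18.39 mg/L.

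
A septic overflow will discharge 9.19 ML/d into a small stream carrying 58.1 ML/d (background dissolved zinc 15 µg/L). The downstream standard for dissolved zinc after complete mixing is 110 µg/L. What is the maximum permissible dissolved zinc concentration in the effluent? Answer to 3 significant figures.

711 µg/L

At the limit, (Qr·Cr + Qe·Cₑ)/(Qr + Qe) = 110:
Cₑ = (67.29·110 − 58.10·15.00) / 9.190 = 710.6 µg/L.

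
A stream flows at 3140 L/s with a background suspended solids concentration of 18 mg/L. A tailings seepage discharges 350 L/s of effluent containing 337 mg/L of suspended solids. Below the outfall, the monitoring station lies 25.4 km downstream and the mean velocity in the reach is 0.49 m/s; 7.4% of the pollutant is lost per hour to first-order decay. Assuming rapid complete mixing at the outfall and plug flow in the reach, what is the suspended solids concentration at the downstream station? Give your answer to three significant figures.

16.5 mg/L

Mixed concentration C = ΣQC/ΣQ = (3140·18.00 + 350.0·337.0) / 3490 = 174500/3490 = 49.99 mg/L.
Travel time t = 25.4·1000 / 0.49 = 51840 s = 14.40 h.
7.4%/h lost → k = −ln(1 − 0.074) = 0.07688 h⁻¹.
Applying C = C₀e^(−kt): 49.99 × 0.3305 = 16.52 mg/L.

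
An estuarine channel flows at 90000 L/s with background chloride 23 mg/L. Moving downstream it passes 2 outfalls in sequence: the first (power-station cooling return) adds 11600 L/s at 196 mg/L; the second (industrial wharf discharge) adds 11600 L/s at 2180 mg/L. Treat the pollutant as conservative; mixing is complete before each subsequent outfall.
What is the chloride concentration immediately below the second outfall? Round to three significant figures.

After outfall 1: Q = 90000 + 11600 = 101600 L/s; C = (90000·23.00 + 11600·196.0)/101600 = 42.75 mg/L.
After outfall 2: Q = 101600 + 11600 = 113200 L/s; C = (101600·42.75 + 11600·2180)/113200 = 261.8 mg/L.

262 mg/L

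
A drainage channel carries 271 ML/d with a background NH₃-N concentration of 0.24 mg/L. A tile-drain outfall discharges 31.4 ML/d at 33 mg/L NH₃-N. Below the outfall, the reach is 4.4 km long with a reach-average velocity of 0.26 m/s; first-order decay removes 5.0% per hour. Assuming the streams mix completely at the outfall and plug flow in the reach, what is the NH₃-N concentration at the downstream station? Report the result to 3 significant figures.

2.86 mg/L

After mixing, C = (271.0·0.2400 + 31.40·33.00) / 302.4 = 1101/302.4 = 3.642 mg/L.
Travel time t = 4.4·1000 / 0.26 = 16920 s = 4.701 h.
5.0%/h lost → k = −ln(1 − 0.05) = 0.05129 h⁻¹.
Decay over the reach: 3.642·exp(−kt) = 3.642·0.7857 = 2.861 mg/L.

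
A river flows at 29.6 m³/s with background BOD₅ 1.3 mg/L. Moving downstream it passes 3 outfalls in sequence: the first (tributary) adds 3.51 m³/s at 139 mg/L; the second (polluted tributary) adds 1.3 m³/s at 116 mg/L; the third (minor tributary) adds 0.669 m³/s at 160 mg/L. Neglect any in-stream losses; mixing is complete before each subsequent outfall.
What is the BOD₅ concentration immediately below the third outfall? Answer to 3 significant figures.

22.4 mg/L

After outfall 1: Q = 29.60 + 3.510 = 33.11 m³/s; C = (29.60·1.300 + 3.510·139.0)/33.11 = 15.90 mg/L.
After outfall 2: Q = 33.11 + 1.300 = 34.41 m³/s; C = (33.11·15.90 + 1.300·116.0)/34.41 = 19.68 mg/L.
After outfall 3: Q = 34.41 + 0.6690 = 35.08 m³/s; C = (34.41·19.68 + 0.6690·160.0)/35.08 = 22.36 mg/L.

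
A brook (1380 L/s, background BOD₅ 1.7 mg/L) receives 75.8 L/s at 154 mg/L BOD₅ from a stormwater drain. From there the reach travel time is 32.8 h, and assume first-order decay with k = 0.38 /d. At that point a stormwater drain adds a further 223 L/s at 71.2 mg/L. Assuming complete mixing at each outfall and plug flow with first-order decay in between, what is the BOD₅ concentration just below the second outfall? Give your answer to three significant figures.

Mixed concentration C = ΣQC/ΣQ = (1380·1.700 + 75.80·154.0) / 1456 = 14020/1456 = 9.630 mg/L; combined flow 1456 L/s.
After decay, C = 9.630 × e^(−kt) = 9.630 × 0.5949 = 5.729 mg/L.
At the second outfall, C = (1456·5.729 + 223.0·71.20) / (1456 + 223.0) = 14.43 mg/L.

14.4 mg/L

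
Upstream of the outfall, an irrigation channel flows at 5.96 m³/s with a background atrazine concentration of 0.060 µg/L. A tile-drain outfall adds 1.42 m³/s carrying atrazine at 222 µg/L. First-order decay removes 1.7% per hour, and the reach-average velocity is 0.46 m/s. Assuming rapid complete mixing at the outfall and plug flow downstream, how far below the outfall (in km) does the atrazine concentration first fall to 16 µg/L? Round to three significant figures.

94.9 km

Conservation of mass: C = (5.960·0.06000 + 1.420·222.0) / 7.380 = 315.6/7.380 = 42.76 µg/L.
1.7%/h lost → k = −ln(1 − 0.017) = 0.01715 h⁻¹.
Set 42.76·exp(−k·t) = 16 → t = ln(42.76/16)/k = 206400 s = 57.34 h.
Distance = v·t = 0.46·206400 = 94950 m = 94.95 km.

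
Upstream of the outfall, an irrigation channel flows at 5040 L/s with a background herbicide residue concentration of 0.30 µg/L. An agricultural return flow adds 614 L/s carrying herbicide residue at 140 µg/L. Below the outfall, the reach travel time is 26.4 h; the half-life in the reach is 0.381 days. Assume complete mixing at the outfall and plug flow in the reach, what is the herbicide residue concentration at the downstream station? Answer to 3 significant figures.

2.09 µg/L

Flow-weighted average: C = (5040·0.3000 + 614.0·140.0) / 5654 = 87470/5654 = 15.47 µg/L.
Half-life 0.381 d → k = ln 2 / 0.381 = 1.819 d⁻¹.
First-order decay: C = 15.47·exp(−k·t) = 15.47·0.1352 = 2.091 µg/L.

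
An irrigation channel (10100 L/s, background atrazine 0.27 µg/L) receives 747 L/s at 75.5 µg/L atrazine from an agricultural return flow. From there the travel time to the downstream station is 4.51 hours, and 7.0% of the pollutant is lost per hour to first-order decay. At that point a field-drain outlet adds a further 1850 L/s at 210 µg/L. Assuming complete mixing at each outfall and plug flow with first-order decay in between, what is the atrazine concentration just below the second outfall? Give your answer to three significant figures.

34.0 µg/L

Flow-weighted average: C = (10100·0.2700 + 747.0·75.50) / 10850 = 59130/10850 = 5.451 µg/L; combined flow 10850 L/s.
7.0%/h lost → k = −ln(1 − 0.07) = 0.07257 h⁻¹.
First-order decay: C = 5.451·exp(−k·t) = 5.451·0.7209 = 3.929 µg/L.
At the second outfall, C = (10850·3.929 + 1850·210.0) / (10850 + 1850) = 33.95 µg/L.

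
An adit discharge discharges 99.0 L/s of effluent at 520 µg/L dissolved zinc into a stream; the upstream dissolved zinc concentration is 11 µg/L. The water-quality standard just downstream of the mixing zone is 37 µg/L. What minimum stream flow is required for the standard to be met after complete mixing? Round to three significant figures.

Set C_mix = 37: (Q·11.00 + 99.00·520.0) / (Q + 99.00) = 37
→ Q = 99.00·(520.0 − 37)/(37 − 11.00) = 1839 L/s.

1840 L/s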